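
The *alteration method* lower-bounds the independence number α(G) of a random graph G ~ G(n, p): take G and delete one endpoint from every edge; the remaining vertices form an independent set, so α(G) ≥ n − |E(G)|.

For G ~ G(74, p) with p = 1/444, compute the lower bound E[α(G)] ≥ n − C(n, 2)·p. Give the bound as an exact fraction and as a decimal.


E[|E(G)|] = C(74, 2)·p = 2701 · (1/444) = 73/12.
E[α(G)] ≥ n − E[|E(G)|] = 74 − 73/12 = 815/12.
Numerically: ≈ 67.916667.
(This is only a lower bound; the true E[α(G)] may be larger.)

E[α(G)] ≥ 815/12 ≈ 67.916667.


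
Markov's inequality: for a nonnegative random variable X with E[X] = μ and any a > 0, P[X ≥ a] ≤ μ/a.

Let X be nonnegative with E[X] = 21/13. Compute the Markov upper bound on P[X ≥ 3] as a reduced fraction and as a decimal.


μ = E[X] = 21/13, a = 3.
Markov: P[X ≥ 3] ≤ μ/a = (21/13)/3 = 7/13.
Numerically: ≈ 0.538.
(Since a = 3 > μ = 1.615, the bound 7/13 is < 1 and informative.)

P[X ≥ 3] ≤ 7/13 ≈ 0.538.


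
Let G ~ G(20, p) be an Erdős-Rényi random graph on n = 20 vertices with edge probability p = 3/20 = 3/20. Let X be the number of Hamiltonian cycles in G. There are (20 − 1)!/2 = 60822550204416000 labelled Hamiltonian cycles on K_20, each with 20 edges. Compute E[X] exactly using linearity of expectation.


K_20 has (20 − 1)!/2 = 60822550204416000 labelled Hamiltonian cycles.
For each such Hamiltonian cycle H, let X_H = 1 if all 20 edges of H are present in G. Then P[X_H = 1] = p^{20} = (3/20)^{20} = 3486784401/104857600000000000000000000.
By linearity of expectation: E[X] = Σ_H E[X_H] = 60822550204416000 · p^{20} = 60822550204416000 · 3486784401/104857600000000000000000000 = 51776152168407487821/25600000000000000000.
Numerically: E[X] ≈ 2.0225.

E[X] = 60822550204416000 · (3/20)^{20} = 51776152168407487821/25600000000000000000 ≈ 2.0225.


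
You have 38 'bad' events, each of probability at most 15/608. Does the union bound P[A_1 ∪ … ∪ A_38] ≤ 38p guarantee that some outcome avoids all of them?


Union bound: P[∪_{i=1}^{38} A_i] ≤ Σ_i P[A_i] ≤ 38·p = 38·(15/608) = 15/16.
Numerically: 15/16 ≈ 0.9375.
Is 15/16 < 1? YES.
Since P[∪ A_i] ≤ 15/16 < 1, the complement has P[∩ A_i^c] ≥ 1 − 15/16 = 1/16 > 0, so some outcome avoids every A_i.

38·p = 15/16 ≈ 0.9375; existence CERTIFIED by the union bound.


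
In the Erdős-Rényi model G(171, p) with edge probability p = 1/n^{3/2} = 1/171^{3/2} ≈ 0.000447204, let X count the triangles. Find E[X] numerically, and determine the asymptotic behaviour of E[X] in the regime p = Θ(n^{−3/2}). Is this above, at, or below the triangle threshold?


Number of potential triangles: C(171, 3) = 818805.
Each occurs with probability p³ ≈ (0.000447204)³ ≈ 8.94370577e-11.
By linearity: E[X] = C(171, 3)·p³ ≈ 818805 · 8.94370577e-11 ≈ 0.000073.
Since α = 3/2 > 1, p = c/n^{3/2} = o(1/n) is below the triangle threshold p ~ 1/n. Asymptotically E[X] ~ (c³/6)·n^{3(1−α)} = (1³/6)·n^{-1.5} → 0, so by Markov's inequality G has no triangles w.h.p.

E[X] ≈ 0.000073; in regime p = Θ(1/n^{3/2}) E[X] tends to 0 (below the triangle threshold p ~ 1/n).


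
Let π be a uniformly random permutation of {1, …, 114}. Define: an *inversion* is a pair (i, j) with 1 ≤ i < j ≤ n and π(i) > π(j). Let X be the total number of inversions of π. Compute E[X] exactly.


Write X = Σ X_I over the C(114, 2) = 6441 pairs i < j, with X_I the indicator of one inversion.
There are 6441 indicators.
For each fixed pair i < j, the values π(i) and π(j) are two distinct elements of {1, …, 114} in uniformly random order; by symmetry P[π(i) > π(j)] = 1/2.
By linearity: E[X] = 6441 · (1/2) = C(114, 2) · (1/2) = 6441/2 = 6441/2 ≈ 3220.500000.

E[X] = 6441/2 = 3220.500000.


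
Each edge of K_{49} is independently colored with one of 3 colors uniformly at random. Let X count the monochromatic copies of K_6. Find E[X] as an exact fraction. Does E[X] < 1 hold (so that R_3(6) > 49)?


E[X] = C(49, 6) · 3^{1 − 15} = 13983816 · 3^{−14} = 13983816/4782969.
As a reduced fraction: E[X] = 4661272/1594323 ≈ 2.923669.
Is E[X] < 1? NO.
Since E[X] ≥ 1, the first-moment bound is inconclusive at n = 49; it does NOT by itself certify R_3(6) > 49.

E[X] = 4661272/1594323 ≈ 2.923669; E[X] ≥ 1; first-moment method inconclusive here.


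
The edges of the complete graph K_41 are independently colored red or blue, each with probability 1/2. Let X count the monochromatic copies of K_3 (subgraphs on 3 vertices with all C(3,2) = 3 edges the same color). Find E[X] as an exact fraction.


Let X = Σ_S X_S over the C(41, 3) = 10660 subsets S of size 3, where X_S = 1 if the K_3 on S is monochromatic.
For a fixed S, the K_3 on S has C(3, 2) = 3 edges. P[all 3 edges red] = (1/2)^3, and likewise for blue, so P[monochromatic] = 2·(1/2)^3 = 2^{1 − 3} = 1/4.
By linearity of expectation: E[X] = C(41, 3) · 2^{1 − 3} = 10660 · 1/4 = 2665.
Numerically: E[X] ≈ 2665.0000.

E[X] = C(41,3)·2^(1−C(3,2)) = 2665 ≈ 2665.0000.


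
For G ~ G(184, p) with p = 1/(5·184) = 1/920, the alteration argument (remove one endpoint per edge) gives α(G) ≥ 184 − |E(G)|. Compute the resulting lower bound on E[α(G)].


E[|E(G)|] = C(184, 2)·p = 16836 · (1/920) = 183/10.
E[α(G)] ≥ n − E[|E(G)|] = 184 − 183/10 = 1657/10.
Numerically: ≈ 165.70000.
(This is only a lower bound; the true E[α(G)] may be larger.)

E[α(G)] ≥ 1657/10 ≈ 165.70000.


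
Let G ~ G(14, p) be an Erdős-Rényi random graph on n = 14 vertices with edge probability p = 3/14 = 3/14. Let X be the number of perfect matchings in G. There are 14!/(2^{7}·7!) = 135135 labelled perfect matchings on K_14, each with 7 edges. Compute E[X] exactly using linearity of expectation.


K_14 has 14!/(2^{7}·7!) = 135135 labelled perfect matchings.
For each such perfect matching H, let X_H = 1 if all 7 edges of H are present in G. Then P[X_H = 1] = p^{7} = (3/14)^{7} = 2187/105413504.
By linearity: E[X] = Σ_H E[X_H] = 135135 · p^{7} = 135135 · 2187/105413504 = 42220035/15059072.
Numerically: E[X] ≈ 2.80363.

E[X] = 135135 · (3/14)^{7} = 42220035/15059072 ≈ 2.80363.


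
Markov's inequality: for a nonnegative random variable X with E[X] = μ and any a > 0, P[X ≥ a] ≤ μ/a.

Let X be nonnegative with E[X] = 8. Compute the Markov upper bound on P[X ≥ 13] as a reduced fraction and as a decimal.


μ = E[X] = 8, a = 13.
Markov: P[X ≥ 13] ≤ μ/a = (8)/13 = 8/13.
Numerically: ≈ 0.615.
(Since a = 13 > μ = 8.000, the bound 8/13 is < 1 and informative.)

P[X ≥ 13] ≤ 8/13 ≈ 0.615.


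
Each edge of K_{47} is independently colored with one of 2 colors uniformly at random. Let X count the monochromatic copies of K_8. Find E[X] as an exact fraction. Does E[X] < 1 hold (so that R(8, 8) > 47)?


E[X] = C(47, 8) · 2^{1 − 28} = 314457495 · 2^{−27} = 314457495/134217728.
As a reduced fraction: E[X] = 314457495/134217728 ≈ 2.342891.
Is E[X] < 1? NO.
Since E[X] ≥ 1, the first-moment bound is inconclusive at n = 47; it does NOT by itself certify R(8, 8) > 47.

E[X] = 314457495/134217728 ≈ 2.342891; E[X] ≥ 1; first-moment method inconclusive here.


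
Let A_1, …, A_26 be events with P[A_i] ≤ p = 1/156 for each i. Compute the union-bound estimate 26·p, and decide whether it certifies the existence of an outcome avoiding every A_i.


Union bound: P[∪_{i=1}^{26} A_i] ≤ Σ_i P[A_i] ≤ 26·p = 26·(1/156) = 1/6.
Numerically: 1/6 ≈ 0.167.
Is 1/6 < 1? YES.
Since P[∪ A_i] ≤ 1/6 < 1, the complement has P[∩ A_i^c] ≥ 1 − 1/6 = 5/6 > 0, so some outcome avoids every A_i.

26·p = 1/6 ≈ 0.167; existence CERTIFIED by the union bound.


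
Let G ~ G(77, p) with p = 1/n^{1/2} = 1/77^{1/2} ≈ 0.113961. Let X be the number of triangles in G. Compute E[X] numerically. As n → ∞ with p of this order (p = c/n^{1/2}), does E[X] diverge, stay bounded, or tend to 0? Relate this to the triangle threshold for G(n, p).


Number of potential triangles: C(77, 3) = 73150.
Each occurs with probability p³ ≈ (0.113961)³ ≈ 1.48000749e-03.
By linearity: E[X] = C(77, 3)·p³ ≈ 73150 · 1.48000749e-03 ≈ 108.262548.
Since α = 1/2 < 1, p = c/n^{1/2} ≫ 1/n is above the triangle threshold p ~ 1/n. Asymptotically E[X] ~ (c³/6)·n^{3(1−α)} = (1³/6)·n^{1.5} → ∞; triangles are abundant w.h.p.

E[X] ≈ 108.262548; in regime p = Θ(1/n^{1/2}) E[X] diverges (above the triangle threshold p ~ 1/n).


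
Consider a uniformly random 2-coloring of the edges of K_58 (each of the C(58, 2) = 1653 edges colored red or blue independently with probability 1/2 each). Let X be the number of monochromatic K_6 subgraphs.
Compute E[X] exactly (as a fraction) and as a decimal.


Let X = Σ_S X_S over the C(58, 6) = 40475358 subsets S of size 6, where X_S = 1 if the K_6 on S is monochromatic.
For a fixed S, the K_6 on S has C(6, 2) = 15 edges. P[all 15 edges red] = (1/2)^15, and likewise for blue, so P[monochromatic] = 2·(1/2)^15 = 2^{1 − 15} = 1/16384.
By linearity of expectation: E[X] = C(58, 6) · 2^{1 − 15} = 40475358 · 1/16384 = 20237679/8192.
Numerically: E[X] ≈ 2470.420.

E[X] = C(58,6)·2^(1−C(6,2)) = 20237679/8192 ≈ 2470.420.


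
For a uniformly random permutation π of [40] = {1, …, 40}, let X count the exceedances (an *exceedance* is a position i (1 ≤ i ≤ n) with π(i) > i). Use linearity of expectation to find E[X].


Write X = Σ_{i=1}^{40} X_i, where X_i = 1_{π(i) > i}.
For each fixed i, π(i) is uniform over {1, …, 40} (marginal of a uniform permutation), so P[π(i) > i] = (n − i)/n. Summing: Σ_{i=1}^{40} (n − i)/n = (0 + 1 + … + 39)/40 = 40(40 − 1)/(2·40) = (40 − 1)/2.
Hence E[X] = Σ_{i=1}^{40} (40 − i)/40 = 39/2 ≈ 19.50000.

E[X] = 39/2 = 19.50000.


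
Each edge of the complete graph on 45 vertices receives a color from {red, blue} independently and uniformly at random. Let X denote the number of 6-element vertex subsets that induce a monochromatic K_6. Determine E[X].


Let X = Σ_S X_S over the C(45, 6) = 8145060 subsets S of size 6, where X_S = 1 if the K_6 on S is monochromatic.
For a fixed S, the K_6 on S has C(6, 2) = 15 edges. P[all 15 edges red] = (1/2)^15, and likewise for blue, so P[monochromatic] = 2·(1/2)^15 = 2^{1 − 15} = 1/16384.
Summing: E[X] = C(45, 6) · 2^{1 − 15} = 8145060 · 1/16384 = 2036265/4096.
Numerically: E[X] ≈ 497.135010.

E[X] = C(45,6)·2^(1−C(6,2)) = 2036265/4096 ≈ 497.135010.


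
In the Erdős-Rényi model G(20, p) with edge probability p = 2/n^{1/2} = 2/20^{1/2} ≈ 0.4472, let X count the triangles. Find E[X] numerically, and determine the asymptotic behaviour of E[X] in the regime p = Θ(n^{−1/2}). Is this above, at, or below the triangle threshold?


Number of potential triangles: C(20, 3) = 1140.
Each occurs with probability p³ ≈ (0.4472)³ ≈ 8.944272e-02.
By linearity: E[X] = C(20, 3)·p³ ≈ 1140 · 8.944272e-02 ≈ 101.9647.
Since α = 1/2 < 1, p = c/n^{1/2} ≫ 1/n is above the triangle threshold p ~ 1/n. Asymptotically E[X] ~ (c³/6)·n^{3(1−α)} = (2³/6)·n^{1.5} → ∞; triangles are abundant w.h.p.

E[X] ≈ 101.9647; in regime p = Θ(1/n^{1/2}) E[X] diverges (above the triangle threshold p ~ 1/n).


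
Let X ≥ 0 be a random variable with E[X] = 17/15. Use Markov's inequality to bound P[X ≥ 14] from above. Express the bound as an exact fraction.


μ = E[X] = 17/15, a = 14.
Markov: P[X ≥ 14] ≤ μ/a = (17/15)/14 = 17/210.
Numerically: ≈ 0.08095.
(Since a = 14 > μ = 1.13333, the bound 17/210 is < 1 and informative.)

P[X ≥ 14] ≤ 17/210 ≈ 0.08095.


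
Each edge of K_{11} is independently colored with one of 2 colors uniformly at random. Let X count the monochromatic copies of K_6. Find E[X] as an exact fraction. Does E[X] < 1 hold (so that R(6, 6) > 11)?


E[X] = C(11, 6) · 2^{1 − 15} = 462 · 2^{−14} = 462/16384.
As a reduced fraction: E[X] = 231/8192 ≈ 0.0282.
Is E[X] < 1? YES.
Since E[X] < 1, there exists a 2-coloring of K_{11} with no monochromatic K_6; hence R(6, 6) > 11.

E[X] = 231/8192 ≈ 0.0282; E[X] < 1, so R(6, 6) > 11.


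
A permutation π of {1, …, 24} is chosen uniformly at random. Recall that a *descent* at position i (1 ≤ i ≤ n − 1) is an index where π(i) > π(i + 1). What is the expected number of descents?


Write X = Σ X_I over i = 1, …, 23, with X_I the indicator of one descent.
There are 23 indicators.
For each fixed i, the pair (π(i), π(i+1)) is a uniformly random ordered pair of distinct values from {1, …, 24}; by symmetry P[π(i) > π(i+1)] = 1/2.
By linearity: E[X] = 23 · (1/2) = (24 − 1) · (1/2) = 23/2 ≈ 11.5000.

E[X] = 23/2 = 11.5000.


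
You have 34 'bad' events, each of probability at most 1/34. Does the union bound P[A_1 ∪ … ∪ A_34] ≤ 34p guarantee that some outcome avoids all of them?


Union bound: P[∪_{i=1}^{34} A_i] ≤ Σ_i P[A_i] ≤ 34·p = 34·(1/34) = 1.
Numerically: 1 ≈ 1.000000.
Is 1 < 1? NO.
Since the bound 1 is ≥ 1, the union bound is uninformative here; it does NOT by itself certify existence.

34·p = 1 ≈ 1.000000; existence NOT certified by the union bound.


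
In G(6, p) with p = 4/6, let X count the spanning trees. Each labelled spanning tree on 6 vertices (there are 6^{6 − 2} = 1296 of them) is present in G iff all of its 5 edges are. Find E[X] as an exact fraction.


K_6 has 6^{6 − 2} = 1296 labelled spanning trees.
For each such spanning tree H, let X_H = 1 if all 5 edges of H are present in G. Then P[X_H = 1] = p^{5} = (2/3)^{5} = 32/243.
By linearity: E[X] = Σ_H E[X_H] = 1296 · p^{5} = 1296 · 32/243 = 512/3.
Numerically: E[X] ≈ 170.667.

E[X] = 1296 · (2/3)^{5} = 512/3 ≈ 170.667.


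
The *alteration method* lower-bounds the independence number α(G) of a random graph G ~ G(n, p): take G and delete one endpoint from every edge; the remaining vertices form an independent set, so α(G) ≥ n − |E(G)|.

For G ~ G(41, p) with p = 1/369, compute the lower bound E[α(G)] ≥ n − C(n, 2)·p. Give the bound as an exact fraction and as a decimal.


E[|E(G)|] = C(41, 2)·p = 820 · (1/369) = 20/9.
E[α(G)] ≥ n − E[|E(G)|] = 41 − 20/9 = 349/9.
Numerically: ≈ 38.7778.
(This is only a lower bound; the true E[α(G)] may be larger.)

E[α(G)] ≥ 349/9 ≈ 38.7778.


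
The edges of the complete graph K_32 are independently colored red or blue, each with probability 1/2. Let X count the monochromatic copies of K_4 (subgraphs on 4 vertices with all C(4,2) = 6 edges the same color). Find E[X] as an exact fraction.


Let X = Σ_S X_S over the C(32, 4) = 35960 subsets S of size 4, where X_S = 1 if the K_4 on S is monochromatic.
For a fixed S, the K_4 on S has C(4, 2) = 6 edges. P[all 6 edges red] = (1/2)^6, and likewise for blue, so P[monochromatic] = 2·(1/2)^6 = 2^{1 − 6} = 1/32.
By linearity of expectation: E[X] = C(32, 4) · 2^{1 − 6} = 35960 · 1/32 = 4495/4.
Numerically: E[X] ≈ 1123.750000.

E[X] = C(32,4)·2^(1−C(4,2)) = 4495/4 ≈ 1123.750000.


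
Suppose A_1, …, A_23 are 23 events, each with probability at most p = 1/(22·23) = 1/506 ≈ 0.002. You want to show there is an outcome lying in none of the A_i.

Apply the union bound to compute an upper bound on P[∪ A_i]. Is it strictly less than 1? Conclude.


Union bound: P[∪_{i=1}^{23} A_i] ≤ Σ_i P[A_i] ≤ 23·p = 23·(1/506) = 1/22.
Numerically: 1/22 ≈ 0.045.
Is 1/22 < 1? YES.
Since P[∪ A_i] ≤ 1/22 < 1, the complement has P[∩ A_i^c] ≥ 1 − 1/22 = 21/22 > 0, so some outcome avoids every A_i.

23·p = 1/22 ≈ 0.045; existence CERTIFIED by the union bound.


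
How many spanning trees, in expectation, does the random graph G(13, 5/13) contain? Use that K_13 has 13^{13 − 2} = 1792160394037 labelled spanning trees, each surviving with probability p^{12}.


K_13 has 13^{13 − 2} = 1792160394037 labelled spanning trees.
For each such spanning tree H, let X_H = 1 if all 12 edges of H are present in G. Then P[X_H = 1] = p^{12} = (5/13)^{12} = 244140625/23298085122481.
By linearity of expectation: E[X] = Σ_H E[X_H] = 1792160394037 · p^{12} = 1792160394037 · 244140625/23298085122481 = 244140625/13.
Numerically: E[X] ≈ 1.88e+07.

E[X] = 1792160394037 · (5/13)^{12} = 244140625/13 ≈ 1.88e+07.


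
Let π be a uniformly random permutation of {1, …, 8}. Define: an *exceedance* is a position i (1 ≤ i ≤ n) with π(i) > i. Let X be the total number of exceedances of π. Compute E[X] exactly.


Write X = Σ_{i=1}^{8} X_i, where X_i = 1_{π(i) > i}.
For each fixed i, π(i) is uniform over {1, …, 8} (marginal of a uniform permutation), so P[π(i) > i] = (n − i)/n. Summing: Σ_{i=1}^{8} (n − i)/n = (0 + 1 + … + 7)/8 = 8(8 − 1)/(2·8) = (8 − 1)/2.
Hence E[X] = Σ_{i=1}^{8} (8 − i)/8 = 7/2 ≈ 3.5000.

E[X] = 7/2 = 3.5000.


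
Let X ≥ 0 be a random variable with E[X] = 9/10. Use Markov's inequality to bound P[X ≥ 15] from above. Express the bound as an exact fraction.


μ = E[X] = 9/10, a = 15.
Markov: P[X ≥ 15] ≤ μ/a = (9/10)/15 = 3/50.
Numerically: ≈ 0.06000.
(Since a = 15 > μ = 0.90000, the bound 3/50 is < 1 and informative.)

P[X ≥ 15] ≤ 3/50 ≈ 0.06000.


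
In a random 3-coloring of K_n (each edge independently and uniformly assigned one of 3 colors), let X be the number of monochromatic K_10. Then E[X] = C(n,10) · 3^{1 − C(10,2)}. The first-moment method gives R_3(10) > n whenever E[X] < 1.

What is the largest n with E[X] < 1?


We need C(n, 10) · 3^{1 − 45} < 1, i.e. C(n, 10) < 3^{45 − 1} = 984770902183611232881.
Check values of n near the boundary:
  n = 569: C(569, 10) = 905357721286137524328; 905357721286137524328 < 984770902183611232881? YES
  n = 570: C(570, 10) = 921524823451961408691; 921524823451961408691 < 984770902183611232881? YES
  n = 571: C(571, 10) = 937951290893172842001; 937951290893172842001 < 984770902183611232881? YES
  n = 572: C(572, 10) = 954640815642161682606; 954640815642161682606 < 984770902183611232881? YES
  n = 573: C(573, 10) = 971597135635805762226; 971597135635805762226 < 984770902183611232881? YES
  n = 574: C(574, 10) = 988824035203816502691; 988824035203816502691 < 984770902183611232881? NO
  n = 575: C(575, 10) = 1006325345561406175305; 1006325345561406175305 < 984770902183611232881? NO
  n = 576: C(576, 10) = 1024104945306307344480; 1024104945306307344480 < 984770902183611232881? NO
The largest n with C(n, 10) < 984770902183611232881 is n = 573 (where E[X] = 35985079097622435638/36472996377170786403 ≈ 0.986623). Hence R_3(10) > 573, i.e. R_3(10) ≥ 574.

Largest n = 573; hence R_3(10) > 573.


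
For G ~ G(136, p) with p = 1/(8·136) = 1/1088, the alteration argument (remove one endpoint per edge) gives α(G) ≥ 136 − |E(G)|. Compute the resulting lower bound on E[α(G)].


E[|E(G)|] = C(136, 2)·p = 9180 · (1/1088) = 135/16.
E[α(G)] ≥ n − E[|E(G)|] = 136 − 135/16 = 2041/16.
Numerically: ≈ 127.562500.
(This is only a lower bound; the true E[α(G)] may be larger.)

E[α(G)] ≥ 2041/16 ≈ 127.562500.


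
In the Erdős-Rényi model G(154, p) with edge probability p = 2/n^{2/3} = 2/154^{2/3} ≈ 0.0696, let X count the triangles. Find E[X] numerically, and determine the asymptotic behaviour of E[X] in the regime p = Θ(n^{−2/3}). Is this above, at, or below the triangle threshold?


Number of potential triangles: C(154, 3) = 596904.
Each occurs with probability p³ ≈ (0.0696)³ ≈ 3.37325e-04.
By linearity: E[X] = C(154, 3)·p³ ≈ 596904 · 3.37325e-04 ≈ 201.351.
Since α = 2/3 < 1, p = c/n^{2/3} ≫ 1/n is above the triangle threshold p ~ 1/n. Asymptotically E[X] ~ (c³/6)·n^{3(1−α)} = (2³/6)·n^{1} → ∞; triangles are abundant w.h.p.

E[X] ≈ 201.351; in regime p = Θ(1/n^{2/3}) E[X] diverges (above the triangle threshold p ~ 1/n).


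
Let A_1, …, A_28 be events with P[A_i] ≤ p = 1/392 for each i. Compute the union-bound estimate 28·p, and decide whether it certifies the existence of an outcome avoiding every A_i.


Union bound: P[∪_{i=1}^{28} A_i] ≤ Σ_i P[A_i] ≤ 28·p = 28·(1/392) = 1/14.
Numerically: 1/14 ≈ 0.071429.
Is 1/14 < 1? YES.
Since P[∪ A_i] ≤ 1/14 < 1, the complement has P[∩ A_i^c] ≥ 1 − 1/14 = 13/14 > 0, so some outcome avoids every A_i.

28·p = 1/14 ≈ 0.071429; existence CERTIFIED by the union bound.


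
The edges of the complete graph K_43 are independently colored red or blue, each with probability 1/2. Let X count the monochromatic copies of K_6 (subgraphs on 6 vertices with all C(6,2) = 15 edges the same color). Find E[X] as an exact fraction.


Let X = Σ_S X_S over the C(43, 6) = 6096454 subsets S of size 6, where X_S = 1 if the K_6 on S is monochromatic.
For a fixed S, the K_6 on S has C(6, 2) = 15 edges. P[all 15 edges red] = (1/2)^15, and likewise for blue, so P[monochromatic] = 2·(1/2)^15 = 2^{1 − 15} = 1/16384.
By linearity: E[X] = C(43, 6) · 2^{1 − 15} = 6096454 · 1/16384 = 3048227/8192.
Numerically: E[X] ≈ 372.0980.

E[X] = C(43,6)·2^(1−C(6,2)) = 3048227/8192 ≈ 372.0980.


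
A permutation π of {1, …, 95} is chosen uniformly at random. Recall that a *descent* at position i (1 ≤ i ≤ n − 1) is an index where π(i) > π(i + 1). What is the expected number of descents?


Write X = Σ X_I over i = 1, …, 94, with X_I the indicator of one descent.
There are 94 indicators.
For each fixed i, the pair (π(i), π(i+1)) is a uniformly random ordered pair of distinct values from {1, …, 95}; by symmetry P[π(i) > π(i+1)] = 1/2.
By linearity: E[X] = 94 · (1/2) = (95 − 1) · (1/2) = 47 ≈ 47.000.

E[X] = 47 = 47.000.


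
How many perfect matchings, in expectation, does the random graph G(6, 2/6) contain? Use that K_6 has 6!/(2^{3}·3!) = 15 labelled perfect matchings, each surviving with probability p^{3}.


K_6 has 6!/(2^{3}·3!) = 15 labelled perfect matchings.
For each such perfect matching H, let X_H = 1 if all 3 edges of H are present in G. Then P[X_H = 1] = p^{3} = (1/3)^{3} = 1/27.
By linearity: E[X] = Σ_H E[X_H] = 15 · p^{3} = 15 · 1/27 = 5/9.
Numerically: E[X] ≈ 0.555556.

E[X] = 15 · (1/3)^{3} = 5/9 ≈ 0.555556.


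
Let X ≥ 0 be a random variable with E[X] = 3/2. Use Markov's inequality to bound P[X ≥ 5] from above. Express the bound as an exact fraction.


μ = E[X] = 3/2, a = 5.
Markov: P[X ≥ 5] ≤ μ/a = (3/2)/5 = 3/10.
Numerically: ≈ 0.300.
(Since a = 5 > μ = 1.500, the bound 3/10 is < 1 and informative.)

P[X ≥ 5] ≤ 3/10 ≈ 0.300.


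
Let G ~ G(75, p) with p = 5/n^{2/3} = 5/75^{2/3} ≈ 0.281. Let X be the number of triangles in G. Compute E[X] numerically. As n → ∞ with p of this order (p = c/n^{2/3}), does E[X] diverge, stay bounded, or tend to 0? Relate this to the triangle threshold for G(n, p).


Number of potential triangles: C(75, 3) = 67525.
Each occurs with probability p³ ≈ (0.281)³ ≈ 2.22222e-02.
By linearity: E[X] = C(75, 3)·p³ ≈ 67525 · 2.22222e-02 ≈ 1500.556.
Since α = 2/3 < 1, p = c/n^{2/3} ≫ 1/n is above the triangle threshold p ~ 1/n. Asymptotically E[X] ~ (c³/6)·n^{3(1−α)} = (5³/6)·n^{1} → ∞; triangles are abundant w.h.p.

E[X] ≈ 1500.556; in regime p = Θ(1/n^{2/3}) E[X] diverges (above the triangle threshold p ~ 1/n).


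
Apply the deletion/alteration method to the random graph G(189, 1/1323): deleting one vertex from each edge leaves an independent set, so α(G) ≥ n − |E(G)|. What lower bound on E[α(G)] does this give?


E[|E(G)|] = C(189, 2)·p = 17766 · (1/1323) = 94/7.
E[α(G)] ≥ n − E[|E(G)|] = 189 − 94/7 = 1229/7.
Numerically: ≈ 175.57143.
(This is only a lower bound; the true E[α(G)] may be larger.)

E[α(G)] ≥ 1229/7 ≈ 175.57143.


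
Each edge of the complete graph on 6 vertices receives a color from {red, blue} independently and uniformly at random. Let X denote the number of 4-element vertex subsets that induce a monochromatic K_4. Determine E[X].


Let X = Σ_S X_S over the C(6, 4) = 15 subsets S of size 4, where X_S = 1 if the K_4 on S is monochromatic.
For a fixed S, the K_4 on S has C(4, 2) = 6 edges. P[all 6 edges red] = (1/2)^6, and likewise for blue, so P[monochromatic] = 2·(1/2)^6 = 2^{1 − 6} = 1/32.
By linearity: E[X] = C(6, 4) · 2^{1 − 6} = 15 · 1/32 = 15/32.
Numerically: E[X] ≈ 0.468750.

E[X] = C(6,4)·2^(1−C(4,2)) = 15/32 ≈ 0.468750.


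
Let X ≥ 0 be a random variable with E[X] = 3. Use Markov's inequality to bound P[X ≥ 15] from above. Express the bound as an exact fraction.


μ = E[X] = 3, a = 15.
Markov: P[X ≥ 15] ≤ μ/a = (3)/15 = 1/5.
Numerically: ≈ 0.200.
(Since a = 15 > μ = 3.000, the bound 1/5 is < 1 and informative.)

P[X ≥ 15] ≤ 1/5 ≈ 0.200.


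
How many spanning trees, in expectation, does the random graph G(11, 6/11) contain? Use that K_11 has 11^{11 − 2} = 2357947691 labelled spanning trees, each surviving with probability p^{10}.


K_11 has 11^{11 − 2} = 2357947691 labelled spanning trees.
For each such spanning tree H, let X_H = 1 if all 10 edges of H are present in G. Then P[X_H = 1] = p^{10} = (6/11)^{10} = 60466176/25937424601.
By linearity of expectation: E[X] = Σ_H E[X_H] = 2357947691 · p^{10} = 2357947691 · 60466176/25937424601 = 60466176/11.
Numerically: E[X] ≈ 5.5e+06.

E[X] = 2357947691 · (6/11)^{10} = 60466176/11 ≈ 5.5e+06.


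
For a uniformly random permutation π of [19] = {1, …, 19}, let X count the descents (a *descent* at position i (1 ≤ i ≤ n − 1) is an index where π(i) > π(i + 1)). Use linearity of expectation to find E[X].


Write X = Σ X_I over i = 1, …, 18, with X_I the indicator of one descent.
There are 18 indicators.
For each fixed i, the pair (π(i), π(i+1)) is a uniformly random ordered pair of distinct values from {1, …, 19}; by symmetry P[π(i) > π(i+1)] = 1/2.
By linearity: E[X] = 18 · (1/2) = (19 − 1) · (1/2) = 9 ≈ 9.0000.

E[X] = 9 = 9.0000.


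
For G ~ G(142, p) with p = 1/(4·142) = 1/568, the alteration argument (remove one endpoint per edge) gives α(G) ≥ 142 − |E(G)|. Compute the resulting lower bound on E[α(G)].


E[|E(G)|] = C(142, 2)·p = 10011 · (1/568) = 141/8.
E[α(G)] ≥ n − E[|E(G)|] = 142 − 141/8 = 995/8.
Numerically: ≈ 124.3750.
(This is only a lower bound; the true E[α(G)] may be larger.)

E[α(G)] ≥ 995/8 ≈ 124.3750.


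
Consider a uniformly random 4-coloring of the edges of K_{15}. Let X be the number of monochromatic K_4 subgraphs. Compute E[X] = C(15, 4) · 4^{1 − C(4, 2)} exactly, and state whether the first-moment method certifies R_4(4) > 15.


E[X] = C(15, 4) · 4^{1 − 6} = 1365 · 4^{−5} = 1365/1024.
As a reduced fraction: E[X] = 1365/1024 ≈ 1.333008.
Is E[X] < 1? NO.
Since E[X] ≥ 1, the first-moment bound is inconclusive at n = 15; it does NOT by itself certify R_4(4) > 15.

E[X] = 1365/1024 ≈ 1.333008; E[X] ≥ 1; first-moment method inconclusive here.


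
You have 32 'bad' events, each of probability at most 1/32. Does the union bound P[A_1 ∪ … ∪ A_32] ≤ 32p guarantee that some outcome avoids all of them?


Union bound: P[∪_{i=1}^{32} A_i] ≤ Σ_i P[A_i] ≤ 32·p = 32·(1/32) = 1.
Numerically: 1 ≈ 1.0000000.
Is 1 < 1? NO.
Since the bound 1 is ≥ 1, the union bound is uninformative here; it does NOT by itself certify existence.

32·p = 1 ≈ 1.0000000; existence NOT certified by the union bound.


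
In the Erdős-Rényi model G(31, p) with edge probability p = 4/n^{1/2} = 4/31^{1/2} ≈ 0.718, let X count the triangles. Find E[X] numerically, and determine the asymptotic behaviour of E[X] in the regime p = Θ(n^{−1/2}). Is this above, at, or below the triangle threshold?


Number of potential triangles: C(31, 3) = 4495.
Each occurs with probability p³ ≈ (0.718)³ ≈ 3.70798e-01.
By linearity: E[X] = C(31, 3)·p³ ≈ 4495 · 3.70798e-01 ≈ 1666.737.
Since α = 1/2 < 1, p = c/n^{1/2} ≫ 1/n is above the triangle threshold p ~ 1/n. Asymptotically E[X] ~ (c³/6)·n^{3(1−α)} = (4³/6)·n^{1.5} → ∞; triangles are abundant w.h.p.

E[X] ≈ 1666.737; in regime p = Θ(1/n^{1/2}) E[X] diverges (above the triangle threshold p ~ 1/n).


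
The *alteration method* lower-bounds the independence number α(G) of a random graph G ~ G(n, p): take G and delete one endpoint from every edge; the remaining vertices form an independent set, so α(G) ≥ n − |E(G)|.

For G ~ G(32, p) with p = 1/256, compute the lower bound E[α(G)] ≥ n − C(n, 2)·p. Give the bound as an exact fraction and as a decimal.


E[|E(G)|] = C(32, 2)·p = 496 · (1/256) = 31/16.
E[α(G)] ≥ n − E[|E(G)|] = 32 − 31/16 = 481/16.
Numerically: ≈ 30.062.
(This is only a lower bound; the true E[α(G)] may be larger.)

E[α(G)] ≥ 481/16 ≈ 30.062.


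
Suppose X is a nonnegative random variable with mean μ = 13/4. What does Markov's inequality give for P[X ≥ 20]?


μ = E[X] = 13/4, a = 20.
Markov: P[X ≥ 20] ≤ μ/a = (13/4)/20 = 13/80.
Numerically: ≈ 0.163.
(Since a = 20 > μ = 3.250, the bound 13/80 is < 1 and informative.)

P[X ≥ 20] ≤ 13/80 ≈ 0.163.


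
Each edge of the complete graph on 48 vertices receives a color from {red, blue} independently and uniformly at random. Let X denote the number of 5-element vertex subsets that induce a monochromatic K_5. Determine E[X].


Let X = Σ_S X_S over the C(48, 5) = 1712304 subsets S of size 5, where X_S = 1 if the K_5 on S is monochromatic.
For a fixed S, the K_5 on S has C(5, 2) = 10 edges. P[all 10 edges red] = (1/2)^10, and likewise for blue, so P[monochromatic] = 2·(1/2)^10 = 2^{1 − 10} = 1/512.
By linearity of expectation: E[X] = C(48, 5) · 2^{1 − 10} = 1712304 · 1/512 = 107019/32.
Numerically: E[X] ≈ 3344.343750.

E[X] = C(48,5)·2^(1−C(5,2)) = 107019/32 ≈ 3344.343750.


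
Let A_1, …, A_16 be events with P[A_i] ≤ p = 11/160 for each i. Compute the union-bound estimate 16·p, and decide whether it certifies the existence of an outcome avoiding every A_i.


Union bound: P[∪_{i=1}^{16} A_i] ≤ Σ_i P[A_i] ≤ 16·p = 16·(11/160) = 11/10.
Numerically: 11/10 ≈ 1.1000000.
Is 11/10 < 1? NO.
Since the bound 11/10 is ≥ 1, the union bound is uninformative here; it does NOT by itself certify existence.

16·p = 11/10 ≈ 1.1000000; existence NOT certified by the union bound.


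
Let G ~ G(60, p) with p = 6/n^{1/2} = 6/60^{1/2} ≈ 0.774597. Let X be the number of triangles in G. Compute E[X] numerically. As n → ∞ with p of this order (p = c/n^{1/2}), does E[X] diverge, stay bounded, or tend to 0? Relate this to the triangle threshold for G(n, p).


Number of potential triangles: C(60, 3) = 34220.
Each occurs with probability p³ ≈ (0.774597)³ ≈ 4.64758002e-01.
By linearity: E[X] = C(60, 3)·p³ ≈ 34220 · 4.64758002e-01 ≈ 15904.018813.
Since α = 1/2 < 1, p = c/n^{1/2} ≫ 1/n is above the triangle threshold p ~ 1/n. Asymptotically E[X] ~ (c³/6)·n^{3(1−α)} = (6³/6)·n^{1.5} → ∞; triangles are abundant w.h.p.

E[X] ≈ 15904.018813; in regime p = Θ(1/n^{1/2}) E[X] diverges (above the triangle threshold p ~ 1/n).


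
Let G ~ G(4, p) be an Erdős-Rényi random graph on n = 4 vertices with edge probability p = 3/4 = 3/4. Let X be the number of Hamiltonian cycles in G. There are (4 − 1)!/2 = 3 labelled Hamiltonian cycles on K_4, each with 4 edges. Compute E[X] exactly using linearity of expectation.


K_4 has (4 − 1)!/2 = 3 labelled Hamiltonian cycles.
For each such Hamiltonian cycle H, let X_H = 1 if all 4 edges of H are present in G. Then P[X_H = 1] = p^{4} = (3/4)^{4} = 81/256.
By linearity of expectation: E[X] = Σ_H E[X_H] = 3 · p^{4} = 3 · 81/256 = 243/256.
Numerically: E[X] ≈ 0.949.

E[X] = 3 · (3/4)^{4} = 243/256 ≈ 0.949.


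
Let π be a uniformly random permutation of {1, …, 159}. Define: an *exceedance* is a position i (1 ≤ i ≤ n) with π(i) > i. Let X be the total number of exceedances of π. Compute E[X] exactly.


Write X = Σ_{i=1}^{159} X_i, where X_i = 1_{π(i) > i}.
For each fixed i, π(i) is uniform over {1, …, 159} (marginal of a uniform permutation), so P[π(i) > i] = (n − i)/n. Summing: Σ_{i=1}^{159} (n − i)/n = (0 + 1 + … + 158)/159 = 159(159 − 1)/(2·159) = (159 − 1)/2.
Hence E[X] = Σ_{i=1}^{159} (159 − i)/159 = 79 ≈ 79.000000.

E[X] = 79 = 79.000000.


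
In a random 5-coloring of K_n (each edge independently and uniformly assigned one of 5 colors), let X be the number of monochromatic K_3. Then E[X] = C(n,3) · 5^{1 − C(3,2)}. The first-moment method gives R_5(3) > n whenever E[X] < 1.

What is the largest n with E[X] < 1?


We need C(n, 3) · 5^{1 − 3} < 1, i.e. C(n, 3) < 5^{3 − 1} = 25.
Check values of n near the boundary:
  n = 3: C(3, 3) = 1; 1 < 25? YES
  n = 4: C(4, 3) = 4; 4 < 25? YES
  n = 5: C(5, 3) = 10; 10 < 25? YES
  n = 6: C(6, 3) = 20; 20 < 25? YES
  n = 7: C(7, 3) = 35; 35 < 25? NO
  n = 8: C(8, 3) = 56; 56 < 25? NO
  n = 9: C(9, 3) = 84; 84 < 25? NO
The largest n with C(n, 3) < 25 is n = 6 (where E[X] = 4/5 ≈ 0.8000). Hence R_5(3) > 6, i.e. R_5(3) ≥ 7.

Largest n = 6; hence R_5(3) > 6.


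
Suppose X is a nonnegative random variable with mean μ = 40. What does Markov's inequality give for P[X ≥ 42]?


μ = E[X] = 40, a = 42.
Markov: P[X ≥ 42] ≤ μ/a = (40)/42 = 20/21.
Numerically: ≈ 0.95238.
(Since a = 42 > μ = 40.00000, the bound 20/21 is < 1 and informative.)

P[X ≥ 42] ≤ 20/21 ≈ 0.95238.


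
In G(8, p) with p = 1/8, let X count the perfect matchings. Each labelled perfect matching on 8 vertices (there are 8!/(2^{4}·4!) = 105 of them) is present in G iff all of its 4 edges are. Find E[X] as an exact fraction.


K_8 has 8!/(2^{4}·4!) = 105 labelled perfect matchings.
For each such perfect matching H, let X_H = 1 if all 4 edges of H are present in G. Then P[X_H = 1] = p^{4} = (1/8)^{4} = 1/4096.
By linearity: E[X] = Σ_H E[X_H] = 105 · p^{4} = 105 · 1/4096 = 105/4096.
Numerically: E[X] ≈ 0.0256348.

E[X] = 105 · (1/8)^{4} = 105/4096 ≈ 0.0256348.


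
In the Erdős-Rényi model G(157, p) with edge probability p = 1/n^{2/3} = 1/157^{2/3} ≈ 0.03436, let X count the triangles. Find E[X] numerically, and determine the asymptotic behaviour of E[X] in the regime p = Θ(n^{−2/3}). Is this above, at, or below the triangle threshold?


Number of potential triangles: C(157, 3) = 632710.
Each occurs with probability p³ ≈ (0.03436)³ ≈ 4.056960e-05.
By linearity: E[X] = C(157, 3)·p³ ≈ 632710 · 4.056960e-05 ≈ 25.6688.
Since α = 2/3 < 1, p = c/n^{2/3} ≫ 1/n is above the triangle threshold p ~ 1/n. Asymptotically E[X] ~ (c³/6)·n^{3(1−α)} = (1³/6)·n^{1} → ∞; triangles are abundant w.h.p.

E[X] ≈ 25.6688; in regime p = Θ(1/n^{2/3}) E[X] diverges (above the triangle threshold p ~ 1/n).


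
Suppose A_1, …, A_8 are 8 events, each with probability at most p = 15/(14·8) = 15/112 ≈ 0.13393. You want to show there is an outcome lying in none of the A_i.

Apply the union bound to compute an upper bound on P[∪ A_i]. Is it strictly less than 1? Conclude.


Union bound: P[∪_{i=1}^{8} A_i] ≤ Σ_i P[A_i] ≤ 8·p = 8·(15/112) = 15/14.
Numerically: 15/14 ≈ 1.07143.
Is 15/14 < 1? NO.
Since the bound 15/14 is ≥ 1, the union bound is uninformative here; it does NOT by itself certify existence.

8·p = 15/14 ≈ 1.07143; existence NOT certified by the union bound.


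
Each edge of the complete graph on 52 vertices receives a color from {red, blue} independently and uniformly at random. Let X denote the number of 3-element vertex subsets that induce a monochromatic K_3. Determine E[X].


Let X = Σ_S X_S over the C(52, 3) = 22100 subsets S of size 3, where X_S = 1 if the K_3 on S is monochromatic.
For a fixed S, the K_3 on S has C(3, 2) = 3 edges. P[all 3 edges red] = (1/2)^3, and likewise for blue, so P[monochromatic] = 2·(1/2)^3 = 2^{1 − 3} = 1/4.
Summing: E[X] = C(52, 3) · 2^{1 − 3} = 22100 · 1/4 = 5525.
Numerically: E[X] ≈ 5525.000000.

E[X] = C(52,3)·2^(1−C(3,2)) = 5525 ≈ 5525.000000.


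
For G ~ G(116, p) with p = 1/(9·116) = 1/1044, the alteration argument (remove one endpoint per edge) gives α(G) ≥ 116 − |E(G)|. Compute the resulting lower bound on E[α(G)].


E[|E(G)|] = C(116, 2)·p = 6670 · (1/1044) = 115/18.
E[α(G)] ≥ n − E[|E(G)|] = 116 − 115/18 = 1973/18.
Numerically: ≈ 109.61111.
(This is only a lower bound; the true E[α(G)] may be larger.)

E[α(G)] ≥ 1973/18 ≈ 109.61111.


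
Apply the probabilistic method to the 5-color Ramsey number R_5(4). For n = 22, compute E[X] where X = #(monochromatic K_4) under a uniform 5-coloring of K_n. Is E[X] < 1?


E[X] = C(22, 4) · 5^{1 − 6} = 7315 · 5^{−5} = 7315/3125.
As a reduced fraction: E[X] = 1463/625 ≈ 2.3408.
Is E[X] < 1? NO.
Since E[X] ≥ 1, the first-moment bound is inconclusive at n = 22; it does NOT by itself certify R_5(4) > 22.

E[X] = 1463/625 ≈ 2.3408; E[X] ≥ 1; first-moment method inconclusive here.


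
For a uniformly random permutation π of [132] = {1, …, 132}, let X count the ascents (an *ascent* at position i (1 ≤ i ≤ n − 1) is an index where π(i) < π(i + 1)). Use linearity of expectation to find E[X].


Write X = Σ X_I over i = 1, …, 131, with X_I the indicator of one ascent.
There are 131 indicators.
For each fixed i, the pair (π(i), π(i+1)) is a uniformly random ordered pair of distinct values from {1, …, 132}; by symmetry P[π(i) < π(i+1)] = 1/2.
By linearity: E[X] = 131 · (1/2) = (132 − 1) · (1/2) = 131/2 ≈ 65.500.

E[X] = 131/2 = 65.500.


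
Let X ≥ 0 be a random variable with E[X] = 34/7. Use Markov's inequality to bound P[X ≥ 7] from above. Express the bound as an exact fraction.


μ = E[X] = 34/7, a = 7.
Markov: P[X ≥ 7] ≤ μ/a = (34/7)/7 = 34/49.
Numerically: ≈ 0.694.
(Since a = 7 > μ = 4.857, the bound 34/49 is < 1 and informative.)

P[X ≥ 7] ≤ 34/49 ≈ 0.694.


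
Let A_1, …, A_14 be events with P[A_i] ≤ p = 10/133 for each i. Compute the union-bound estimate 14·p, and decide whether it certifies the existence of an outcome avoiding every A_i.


Union bound: P[∪_{i=1}^{14} A_i] ≤ Σ_i P[A_i] ≤ 14·p = 14·(10/133) = 20/19.
Numerically: 20/19 ≈ 1.0526.
Is 20/19 < 1? NO.
Since the bound 20/19 is ≥ 1, the union bound is uninformative here; it does NOT by itself certify existence.

14·p = 20/19 ≈ 1.0526; existence NOT certified by the union bound.


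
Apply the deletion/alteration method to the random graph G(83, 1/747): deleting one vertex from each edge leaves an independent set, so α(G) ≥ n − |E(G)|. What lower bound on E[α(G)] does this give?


E[|E(G)|] = C(83, 2)·p = 3403 · (1/747) = 41/9.
E[α(G)] ≥ n − E[|E(G)|] = 83 − 41/9 = 706/9.
Numerically: ≈ 78.4444.
(This is only a lower bound; the true E[α(G)] may be larger.)

E[α(G)] ≥ 706/9 ≈ 78.4444.


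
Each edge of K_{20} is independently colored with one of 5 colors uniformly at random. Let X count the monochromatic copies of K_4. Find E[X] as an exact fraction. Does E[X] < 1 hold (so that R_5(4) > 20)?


E[X] = C(20, 4) · 5^{1 − 6} = 4845 · 5^{−5} = 4845/3125.
As a reduced fraction: E[X] = 969/625 ≈ 1.550400.
Is E[X] < 1? NO.
Since E[X] ≥ 1, the first-moment bound is inconclusive at n = 20; it does NOT by itself certify R_5(4) > 20.

E[X] = 969/625 ≈ 1.550400; E[X] ≥ 1; first-moment method inconclusive here.


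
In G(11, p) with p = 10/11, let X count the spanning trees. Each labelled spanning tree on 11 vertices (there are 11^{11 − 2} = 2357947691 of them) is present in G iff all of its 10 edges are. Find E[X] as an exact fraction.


K_11 has 11^{11 − 2} = 2357947691 labelled spanning trees.
For each such spanning tree H, let X_H = 1 if all 10 edges of H are present in G. Then P[X_H = 1] = p^{10} = (10/11)^{10} = 10000000000/25937424601.
By linearity of expectation: E[X] = Σ_H E[X_H] = 2357947691 · p^{10} = 2357947691 · 10000000000/25937424601 = 10000000000/11.
Numerically: E[X] ≈ 9.091e+08.

E[X] = 2357947691 · (10/11)^{10} = 10000000000/11 ≈ 9.091e+08.


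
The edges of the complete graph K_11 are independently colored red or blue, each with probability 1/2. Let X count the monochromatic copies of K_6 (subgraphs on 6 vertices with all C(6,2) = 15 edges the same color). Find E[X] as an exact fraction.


Let X = Σ_S X_S over the C(11, 6) = 462 subsets S of size 6, where X_S = 1 if the K_6 on S is monochromatic.
For a fixed S, the K_6 on S has C(6, 2) = 15 edges. P[all 15 edges red] = (1/2)^15, and likewise for blue, so P[monochromatic] = 2·(1/2)^15 = 2^{1 − 15} = 1/16384.
By linearity of expectation: E[X] = C(11, 6) · 2^{1 − 15} = 462 · 1/16384 = 231/8192.
Numerically: E[X] ≈ 0.02820.

E[X] = C(11,6)·2^(1−C(6,2)) = 231/8192 ≈ 0.02820.
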